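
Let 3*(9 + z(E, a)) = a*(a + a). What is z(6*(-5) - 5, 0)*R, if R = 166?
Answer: -1494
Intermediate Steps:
z(E, a) = -9 + 2*a²/3 (z(E, a) = -9 + (a*(a + a))/3 = -9 + (a*(2*a))/3 = -9 + (2*a²)/3 = -9 + 2*a²/3)
z(6*(-5) - 5, 0)*R = (-9 + (⅔)*0²)*166 = (-9 + (⅔)*0)*166 = (-9 + 0)*166 = -9*166 = -1494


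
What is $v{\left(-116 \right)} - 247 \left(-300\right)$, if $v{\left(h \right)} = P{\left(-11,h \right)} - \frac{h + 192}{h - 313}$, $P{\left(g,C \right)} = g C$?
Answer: $\frac{32336380}{429} \approx 75376.0$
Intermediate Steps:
$P{\left(g,C \right)} = C g$
$v{\left(h \right)} = - 11 h - \frac{192 + h}{-313 + h}$ ($v{\left(h \right)} = h \left(-11\right) - \frac{h + 192}{h - 313} = - 11 h - \frac{192 + h}{-313 + h}$)
$v{\left(-116 \right)} - 247 \left(-300\right) = \frac{-192 - 11 \left(-116\right)^{2} + 3442 \left(-116\right)}{-313 - 116} - 247 \left(-300\right) = \frac{-192 - 148016 - 399272}{-429} - -74100 = - \frac{-192 - 148016 - 399272}{429} + 74100 = \left(- \frac{1}{429}\right) \left(-547480\right) + 74100 = \frac{547480}{429} + 74100 = \frac{32336380}{429}$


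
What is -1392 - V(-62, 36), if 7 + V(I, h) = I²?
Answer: -5229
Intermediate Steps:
V(I, h) = -7 + I²
-1392 - V(-62, 36) = -1392 - (-7 + (-62)²) = -1392 - (-7 + 3844) = -1392 - 1*3837 = -1392 - 3837 = -5229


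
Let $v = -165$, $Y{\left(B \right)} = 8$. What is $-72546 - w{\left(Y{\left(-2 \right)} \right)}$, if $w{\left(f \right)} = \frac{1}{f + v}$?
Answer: $- \frac{11389721}{157} \approx -72546.0$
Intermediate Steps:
$w{\left(f \right)} = \frac{1}{-165 + f}$ ($w{\left(f \right)} = \frac{1}{f - 165} = \frac{1}{-165 + f}$)
$-72546 - w{\left(Y{\left(-2 \right)} \right)} = -72546 - \frac{1}{-165 + 8} = -72546 - \frac{1}{-157} = -72546 - - \frac{1}{157} = -72546 + \frac{1}{157} = - \frac{11389721}{157}$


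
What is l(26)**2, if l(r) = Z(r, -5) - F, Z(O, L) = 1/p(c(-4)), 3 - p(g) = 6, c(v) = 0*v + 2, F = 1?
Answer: 16/9 ≈ 1.7778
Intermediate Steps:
c(v) = 2 (c(v) = 0 + 2 = 2)
p(g) = -3 (p(g) = 3 - 1*6 = 3 - 6 = -3)
Z(O, L) = -1/3 (Z(O, L) = 1/(-3) = -1/3)
l(r) = -4/3 (l(r) = -1/3 - 1*1 = -1/3 - 1 = -4/3)
l(26)**2 = (-4/3)**2 = 16/9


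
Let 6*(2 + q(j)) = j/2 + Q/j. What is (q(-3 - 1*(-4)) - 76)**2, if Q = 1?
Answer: 96721/16 ≈ 6045.1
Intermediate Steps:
q(j) = -2 + 1/(6*j) + j/12 (q(j) = -2 + (j/2 + 1/j)/6 = -2 + (1/j + j/2)/6 = -2 + (1/(6*j) + j/12) = -2 + 1/(6*j) + j/12)
(q(-3 - 1*(-4)) - 76)**2 = ((2 + (-3 - 1*(-4))*(-24 + (-3 - 1*(-4))))/(12*(-3 - 1*(-4))) - 76)**2 = ((2 + (-3 + 4)*(-24 + (-3 + 4)))/(12*(-3 + 4)) - 76)**2 = ((1/12)*(2 + 1*(-24 + 1))/1 - 76)**2 = ((1/12)*1*(2 + 1*(-23)) - 76)**2 = ((1/12)*1*(2 - 23) - 76)**2 = ((1/12)*1*(-21) - 76)**2 = (-7/4 - 76)**2 = (-311/4)**2 = 96721/16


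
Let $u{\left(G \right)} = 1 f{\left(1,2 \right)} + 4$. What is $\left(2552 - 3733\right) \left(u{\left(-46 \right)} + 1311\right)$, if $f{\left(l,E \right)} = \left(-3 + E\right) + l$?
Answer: $-1553015$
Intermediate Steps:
$f{\left(l,E \right)} = -3 + E + l$
$u{\left(G \right)} = 4$ ($u{\left(G \right)} = 1 \left(-3 + 2 + 1\right) + 4 = 1 \cdot 0 + 4 = 0 + 4 = 4$)
$\left(2552 - 3733\right) \left(u{\left(-46 \right)} + 1311\right) = \left(2552 - 3733\right) \left(4 + 1311\right) = \left(-1181\right) 1315 = -1553015$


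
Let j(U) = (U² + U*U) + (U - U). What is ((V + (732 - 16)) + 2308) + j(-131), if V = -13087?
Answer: 24259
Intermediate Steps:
j(U) = 2*U² (j(U) = (U² + U²) + 0 = 2*U² + 0 = 2*U²)
((V + (732 - 16)) + 2308) + j(-131) = ((-13087 + (732 - 16)) + 2308) + 2*(-131)² = ((-13087 + 716) + 2308) + 2*17161 = (-12371 + 2308) + 34322 = -10063 + 34322 = 24259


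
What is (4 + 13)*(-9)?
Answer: -153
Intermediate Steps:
(4 + 13)*(-9) = 17*(-9) = -153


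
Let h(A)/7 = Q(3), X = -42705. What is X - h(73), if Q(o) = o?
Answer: -42726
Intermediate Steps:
h(A) = 21 (h(A) = 7*3 = 21)
X - h(73) = -42705 - 1*21 = -42705 - 21 = -42726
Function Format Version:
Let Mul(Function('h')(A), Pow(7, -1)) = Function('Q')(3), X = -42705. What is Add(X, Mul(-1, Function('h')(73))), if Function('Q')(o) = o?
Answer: -42726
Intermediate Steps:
Function('h')(A) = 21 (Function('h')(A) = Mul(7, 3) = 21)
Add(X, Mul(-1, Function('h')(73))) = Add(-42705, Mul(-1, 21)) = Add(-42705, -21) = -42726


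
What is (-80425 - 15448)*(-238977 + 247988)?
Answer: -863911603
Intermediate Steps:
(-80425 - 15448)*(-238977 + 247988) = -95873*9011 = -863911603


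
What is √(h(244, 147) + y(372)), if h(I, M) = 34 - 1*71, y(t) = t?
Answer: √335 ≈ 18.303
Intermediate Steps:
h(I, M) = -37 (h(I, M) = 34 - 71 = -37)
√(h(244, 147) + y(372)) = √(-37 + 372) = √335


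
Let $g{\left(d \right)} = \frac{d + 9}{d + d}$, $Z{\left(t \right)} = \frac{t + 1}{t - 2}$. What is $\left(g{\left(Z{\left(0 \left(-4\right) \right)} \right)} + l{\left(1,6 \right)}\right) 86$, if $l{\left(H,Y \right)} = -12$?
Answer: $-1763$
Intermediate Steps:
$Z{\left(t \right)} = \frac{1 + t}{-2 + t}$
$g{\left(d \right)} = \frac{9 + d}{2 d}$
$\left(g{\left(Z{\left(0 \left(-4\right) \right)} \right)} + l{\left(1,6 \right)}\right) 86 = \left(\frac{9 + \frac{1 + 0 \left(-4\right)}{-2 + 0 \left(-4\right)}}{2 \frac{1 + 0 \left(-4\right)}{-2 + 0 \left(-4\right)}} - 12\right) 86 = \left(\frac{9 + \frac{1 + 0}{-2 + 0}}{2 \frac{1 + 0}{-2 + 0}} - 12\right) 86 = \left(\frac{9 + \frac{1}{-2} \cdot 1}{2 \frac{1}{-2} \cdot 1} - 12\right) 86 = \left(\frac{9 - \frac{1}{2}}{2 \left(\left(- \frac{1}{2}\right) 1\right)} - 12\right) 86 = \left(\frac{9 - \frac{1}{2}}{2 \left(- \frac{1}{2}\right)} - 12\right) 86 = \left(\frac{1}{2} \left(-2\right) \frac{17}{2} - 12\right) 86 = \left(- \frac{17}{2} - 12\right) 86 = \left(- \frac{41}{2}\right) 86 = -1763$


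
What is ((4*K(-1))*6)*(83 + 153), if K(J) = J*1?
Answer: -5664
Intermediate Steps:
K(J) = J
((4*K(-1))*6)*(83 + 153) = ((4*(-1))*6)*(83 + 153) = -4*6*236 = -24*236 = -5664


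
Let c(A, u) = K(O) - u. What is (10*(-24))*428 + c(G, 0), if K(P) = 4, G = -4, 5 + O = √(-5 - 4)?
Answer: -102716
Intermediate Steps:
O = -5 + 3*I (O = -5 + √(-5 - 4) = -5 + √(-9) = -5 + 3*I ≈ -5.0 + 3.0*I)
c(A, u) = 4 - u
(10*(-24))*428 + c(G, 0) = (10*(-24))*428 + (4 - 1*0) = -240*428 + (4 + 0) = -102720 + 4 = -102716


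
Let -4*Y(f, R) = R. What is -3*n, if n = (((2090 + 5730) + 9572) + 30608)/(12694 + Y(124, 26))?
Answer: -2304/203 ≈ -11.350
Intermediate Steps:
Y(f, R) = -R/4
n = 768/203 (n = (((2090 + 5730) + 9572) + 30608)/(12694 - 1/4*26) = ((7820 + 9572) + 30608)/(12694 - 13/2) = (17392 + 30608)/(25375/2) = 48000*(2/25375) = 768/203 ≈ 3.7833)
-3*n = -3*768/203 = -2304/203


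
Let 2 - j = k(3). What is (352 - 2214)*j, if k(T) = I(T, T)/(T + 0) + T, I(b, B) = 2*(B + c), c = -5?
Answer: -1862/3 ≈ -620.67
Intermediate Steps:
I(b, B) = -10 + 2*B (I(b, B) = 2*(B - 5) = 2*(-5 + B) = -10 + 2*B)
k(T) = T + (-10 + 2*T)/T (k(T) = (-10 + 2*T)/(T + 0) + T = (-10 + 2*T)/T + T = T + (-10 + 2*T)/T)
j = ⅓ (j = 2 - (2 + 3 - 10/3) = 2 - 1*5/3 = 2 - 5/3 = ⅓ ≈ 0.33333)
(352 - 2214)*j = (352 - 2214)*(⅓) = -1862*⅓ = -1862/3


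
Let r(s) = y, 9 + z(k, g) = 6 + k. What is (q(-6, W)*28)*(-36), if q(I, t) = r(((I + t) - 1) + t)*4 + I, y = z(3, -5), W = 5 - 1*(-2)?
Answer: 6048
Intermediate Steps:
W = 7 (W = 5 + 2 = 7)
z(k, g) = -3 + k (z(k, g) = -9 + (6 + k) = -3 + k)
y = 0 (y = -3 + 3 = 0)
r(s) = 0
q(I, t) = I (q(I, t) = 0*4 + I = 0 + I = I)
(q(-6, W)*28)*(-36) = -6*28*(-36) = -168*(-36) = 6048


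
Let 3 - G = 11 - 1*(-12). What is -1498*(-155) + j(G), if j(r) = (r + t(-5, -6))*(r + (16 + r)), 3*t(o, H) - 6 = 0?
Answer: 232622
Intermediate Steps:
t(o, H) = 2 (t(o, H) = 2 + (⅓)*0 = 2 + 0 = 2)
G = -20 (G = 3 - (11 - 1*(-12)) = 3 - (11 + 12) = 3 - 1*23 = 3 - 23 = -20)
j(r) = (2 + r)*(16 + 2*r) (j(r) = (r + 2)*(r + (16 + r)) = (2 + r)*(16 + 2*r))
-1498*(-155) + j(G) = -1498*(-155) + (32 + 2*(-20)² + 20*(-20)) = 232190 + (32 + 2*400 - 400) = 232190 + (32 + 800 - 400) = 232190 + 432 = 232622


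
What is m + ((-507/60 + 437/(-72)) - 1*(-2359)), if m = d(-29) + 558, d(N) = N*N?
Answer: 1347653/360 ≈ 3743.5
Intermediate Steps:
d(N) = N²
m = 1399 (m = (-29)² + 558 = 841 + 558 = 1399)
m + ((-507/60 + 437/(-72)) - 1*(-2359)) = 1399 + ((-507/60 + 437/(-72)) - 1*(-2359)) = 1399 + ((-507*1/60 + 437*(-1/72)) + 2359) = 1399 + ((-169/20 - 437/72) + 2359) = 1399 + (-5227/360 + 2359) = 1399 + 844013/360 = 1347653/360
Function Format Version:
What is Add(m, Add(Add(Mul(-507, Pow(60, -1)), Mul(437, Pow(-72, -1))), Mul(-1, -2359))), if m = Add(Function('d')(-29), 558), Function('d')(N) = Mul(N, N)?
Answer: Rational(1347653, 360) ≈ 3743.5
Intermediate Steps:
Function('d')(N) = Pow(N, 2)
m = 1399 (m = Add(Pow(-29, 2), 558) = Add(841, 558) = 1399)
Add(m, Add(Add(Mul(-507, Pow(60, -1)), Mul(437, Pow(-72, -1))), Mul(-1, -2359))) = Add(1399, Add(Add(Mul(-507, Pow(60, -1)), Mul(437, Pow(-72, -1))), Mul(-1, -2359))) = Add(1399, Add(Add(Mul(-507, Rational(1, 60)), Mul(437, Rational(-1, 72))), 2359)) = Add(1399, Add(Add(Rational(-169, 20), Rational(-437, 72)), 2359)) = Add(1399, Add(Rational(-5227, 360), 2359)) = Add(1399, Rational(844013, 360)) = Rational(1347653, 360)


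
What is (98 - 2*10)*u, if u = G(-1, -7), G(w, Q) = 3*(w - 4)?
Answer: -1170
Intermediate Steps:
G(w, Q) = -12 + 3*w (G(w, Q) = 3*(-4 + w) = -12 + 3*w)
u = -15 (u = -12 + 3*(-1) = -12 - 3 = -15)
(98 - 2*10)*u = (98 - 2*10)*(-15) = (98 - 20)*(-15) = 78*(-15) = -1170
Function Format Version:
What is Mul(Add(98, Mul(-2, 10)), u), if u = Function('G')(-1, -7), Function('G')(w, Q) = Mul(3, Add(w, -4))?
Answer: -1170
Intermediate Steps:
Function('G')(w, Q) = Add(-12, Mul(3, w)) (Function('G')(w, Q) = Mul(3, Add(-4, w)) = Add(-12, Mul(3, w)))
u = -15 (u = Add(-12, Mul(3, -1)) = Add(-12, -3) = -15)
Mul(Add(98, Mul(-2, 10)), u) = Mul(Add(98, Mul(-2, 10)), -15) = Mul(Add(98, -20), -15) = Mul(78, -15) = -1170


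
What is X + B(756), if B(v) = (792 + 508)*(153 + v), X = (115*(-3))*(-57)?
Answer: 1201365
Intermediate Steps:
X = 19665 (X = -345*(-57) = 19665)
B(v) = 198900 + 1300*v (B(v) = 1300*(153 + v) = 198900 + 1300*v)
X + B(756) = 19665 + (198900 + 1300*756) = 19665 + (198900 + 982800) = 19665 + 1181700 = 1201365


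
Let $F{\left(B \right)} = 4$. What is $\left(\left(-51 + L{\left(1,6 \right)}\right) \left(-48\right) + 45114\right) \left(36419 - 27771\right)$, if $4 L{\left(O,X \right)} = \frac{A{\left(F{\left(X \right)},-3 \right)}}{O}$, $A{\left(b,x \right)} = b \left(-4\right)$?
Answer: $412976592$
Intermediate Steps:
$A{\left(b,x \right)} = - 4 b$
$L{\left(O,X \right)} = - \frac{4}{O}$ ($L{\left(O,X \right)} = \frac{\left(-4\right) 4 \frac{1}{O}}{4} = \frac{\left(-16\right) \frac{1}{O}}{4} = - \frac{4}{O}$)
$\left(\left(-51 + L{\left(1,6 \right)}\right) \left(-48\right) + 45114\right) \left(36419 - 27771\right) = \left(\left(-51 - \frac{4}{1}\right) \left(-48\right) + 45114\right) \left(36419 - 27771\right) = \left(\left(-51 - 4\right) \left(-48\right) + 45114\right) 8648 = \left(\left(-55\right) \left(-48\right) + 45114\right) 8648 = \left(2640 + 45114\right) 8648 = 47754 \cdot 8648 = 412976592$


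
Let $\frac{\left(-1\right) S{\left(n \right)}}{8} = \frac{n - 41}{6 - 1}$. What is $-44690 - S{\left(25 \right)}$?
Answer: $- \frac{223578}{5} \approx -44716.0$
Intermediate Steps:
$S{\left(n \right)} = \frac{328}{5} - \frac{8 n}{5}$ ($S{\left(n \right)} = - 8 \frac{n - 41}{6 - 1} = - 8 \frac{-41 + n}{5} = - 8 \left(-41 + n\right) \frac{1}{5} = - 8 \left(- \frac{41}{5} + \frac{n}{5}\right) = \frac{328}{5} - \frac{8 n}{5}$)
$-44690 - S{\left(25 \right)} = -44690 - \left(\frac{328}{5} - 40\right) = -44690 - \frac{128}{5} = - \frac{223578}{5}$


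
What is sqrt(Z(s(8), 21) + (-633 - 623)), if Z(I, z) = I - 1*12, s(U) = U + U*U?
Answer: 2*I*sqrt(299) ≈ 34.583*I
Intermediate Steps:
s(U) = U + U**2
Z(I, z) = -12 + I (Z(I, z) = I - 12 = -12 + I)
sqrt(Z(s(8), 21) + (-633 - 623)) = sqrt((-12 + 8*(1 + 8)) + (-633 - 623)) = sqrt((-12 + 8*9) - 1256) = sqrt((-12 + 72) - 1256) = sqrt(60 - 1256) = sqrt(-1196) = 2*I*sqrt(299)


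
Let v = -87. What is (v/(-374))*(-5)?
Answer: -435/374 ≈ -1.1631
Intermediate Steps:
(v/(-374))*(-5) = -87/(-374)*(-5) = -87*(-1/374)*(-5) = (87/374)*(-5) = -435/374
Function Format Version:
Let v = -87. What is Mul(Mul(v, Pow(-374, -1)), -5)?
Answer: Rational(-435, 374) ≈ -1.1631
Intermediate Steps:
Mul(Mul(v, Pow(-374, -1)), -5) = Mul(Mul(-87, Pow(-374, -1)), -5) = Mul(Mul(-87, Rational(-1, 374)), -5) = Mul(Rational(87, 374), -5) = Rational(-435, 374)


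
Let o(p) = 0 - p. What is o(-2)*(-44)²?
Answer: 3872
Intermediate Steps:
o(p) = -p
o(-2)*(-44)² = -1*(-2)*(-44)² = 2*1936 = 3872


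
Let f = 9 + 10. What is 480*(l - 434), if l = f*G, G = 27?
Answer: 37920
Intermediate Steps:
f = 19
l = 513 (l = 19*27 = 513)
480*(l - 434) = 480*(513 - 434) = 480*79 = 37920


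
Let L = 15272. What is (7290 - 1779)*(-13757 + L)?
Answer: 8349165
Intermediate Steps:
(7290 - 1779)*(-13757 + L) = (7290 - 1779)*(-13757 + 15272) = 5511*1515 = 8349165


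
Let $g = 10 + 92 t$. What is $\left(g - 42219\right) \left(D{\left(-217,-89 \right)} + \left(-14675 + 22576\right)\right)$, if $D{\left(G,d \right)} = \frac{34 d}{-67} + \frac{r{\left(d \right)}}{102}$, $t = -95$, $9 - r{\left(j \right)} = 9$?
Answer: $- \frac{27124890957}{67} \approx -4.0485 \cdot 10^{8}$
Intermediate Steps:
$r{\left(j \right)} = 0$ ($r{\left(j \right)} = 9 - 9 = 0$)
$D{\left(G,d \right)} = - \frac{34 d}{67}$ ($D{\left(G,d \right)} = \frac{34 d}{-67} + \frac{0}{102} = 34 d \left(- \frac{1}{67}\right) + 0 \cdot \frac{1}{102} = - \frac{34 d}{67} + 0 = - \frac{34 d}{67}$)
$g = -8730$ ($g = 10 + 92 \left(-95\right) = 10 - 8740 = -8730$)
$\left(g - 42219\right) \left(D{\left(-217,-89 \right)} + \left(-14675 + 22576\right)\right) = \left(-8730 - 42219\right) \left(\left(- \frac{34}{67}\right) \left(-89\right) + \left(-14675 + 22576\right)\right) = - 50949 \left(\frac{3026}{67} + 7901\right) = \left(-50949\right) \frac{532393}{67} = - \frac{27124890957}{67}$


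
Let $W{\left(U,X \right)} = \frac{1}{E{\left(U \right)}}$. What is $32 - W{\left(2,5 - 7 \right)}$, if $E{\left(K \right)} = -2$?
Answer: $\frac{65}{2} \approx 32.5$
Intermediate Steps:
$W{\left(U,X \right)} = - \frac{1}{2}$ ($W{\left(U,X \right)} = \frac{1}{-2} = - \frac{1}{2}$)
$32 - W{\left(2,5 - 7 \right)} = 32 - - \frac{1}{2} = 32 + \frac{1}{2} = \frac{65}{2}$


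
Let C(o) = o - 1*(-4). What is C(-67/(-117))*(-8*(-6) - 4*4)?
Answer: 17120/117 ≈ 146.32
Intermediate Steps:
C(o) = 4 + o (C(o) = o + 4 = 4 + o)
C(-67/(-117))*(-8*(-6) - 4*4) = (4 - 67/(-117))*(-8*(-6) - 4*4) = (4 - 67*(-1/117))*(48 - 16) = (4 + 67/117)*32 = (535/117)*32 = 17120/117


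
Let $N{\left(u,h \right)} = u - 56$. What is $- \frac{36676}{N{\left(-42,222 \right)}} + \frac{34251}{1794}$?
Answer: $\frac{11525557}{29302} \approx 393.34$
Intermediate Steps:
$N{\left(u,h \right)} = -56 + u$
$- \frac{36676}{N{\left(-42,222 \right)}} + \frac{34251}{1794} = - \frac{36676}{-56 - 42} + \frac{34251}{1794} = - \frac{36676}{-98} + 34251 \cdot \frac{1}{1794} = \left(-36676\right) \left(- \frac{1}{98}\right) + \frac{11417}{598} = \frac{18338}{49} + \frac{11417}{598} = \frac{11525557}{29302}$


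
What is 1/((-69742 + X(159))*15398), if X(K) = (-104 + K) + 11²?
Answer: -1/1071177268 ≈ -9.3355e-10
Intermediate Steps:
X(K) = 17 + K (X(K) = (-104 + K) + 121 = 17 + K)
1/((-69742 + X(159))*15398) = 1/((-69742 + (17 + 159))*15398) = (1/15398)/(-69742 + 176) = (1/15398)/(-69566) = -1/69566*1/15398 = -1/1071177268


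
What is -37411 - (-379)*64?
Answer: -13155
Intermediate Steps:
-37411 - (-379)*64 = -37411 - 1*(-24256) = -37411 + 24256 = -13155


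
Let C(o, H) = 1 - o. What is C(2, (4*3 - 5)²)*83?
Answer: -83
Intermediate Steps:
C(2, (4*3 - 5)²)*83 = (1 - 1*2)*83 = (1 - 2)*83 = -1*83 = -83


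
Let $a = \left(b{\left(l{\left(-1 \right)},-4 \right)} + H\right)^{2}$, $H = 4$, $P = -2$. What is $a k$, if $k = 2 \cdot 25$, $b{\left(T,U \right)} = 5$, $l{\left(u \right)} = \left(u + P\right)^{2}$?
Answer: $4050$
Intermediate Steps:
$l{\left(u \right)} = \left(-2 + u\right)^{2}$ ($l{\left(u \right)} = \left(u - 2\right)^{2} = \left(-2 + u\right)^{2}$)
$a = 81$ ($a = \left(5 + 4\right)^{2} = 9^{2} = 81$)
$k = 50$
$a k = 81 \cdot 50 = 4050$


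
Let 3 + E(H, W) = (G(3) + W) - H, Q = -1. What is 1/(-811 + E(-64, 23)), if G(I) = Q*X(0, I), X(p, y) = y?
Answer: -1/730 ≈ -0.0013699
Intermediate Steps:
G(I) = -I
E(H, W) = -6 + W - H (E(H, W) = -3 + ((-1*3 + W) - H) = -3 + ((-3 + W) - H) = -3 + (-3 + W - H) = -6 + W - H)
1/(-811 + E(-64, 23)) = 1/(-811 + (-6 + 23 - 1*(-64))) = 1/(-811 + (-6 + 23 + 64)) = 1/(-811 + 81) = 1/(-730) = -1/730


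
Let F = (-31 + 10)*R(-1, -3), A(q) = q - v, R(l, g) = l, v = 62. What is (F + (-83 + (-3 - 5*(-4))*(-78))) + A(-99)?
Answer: -1549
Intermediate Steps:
A(q) = -62 + q (A(q) = q - 1*62 = q - 62 = -62 + q)
F = 21 (F = (-31 + 10)*(-1) = -21*(-1) = 21)
(F + (-83 + (-3 - 5*(-4))*(-78))) + A(-99) = (21 + (-83 + (-3 - 5*(-4))*(-78))) + (-62 - 99) = (21 + (-83 + (-3 + 20)*(-78))) - 161 = (21 + (-83 + 17*(-78))) - 161 = (21 + (-83 - 1326)) - 161 = (21 - 1409) - 161 = -1388 - 161 = -1549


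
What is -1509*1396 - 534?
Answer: -2107098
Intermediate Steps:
-1509*1396 - 534 = -2106564 - 534 = -2107098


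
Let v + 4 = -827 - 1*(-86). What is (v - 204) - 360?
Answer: -1309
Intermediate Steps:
v = -745 (v = -4 + (-827 - 1*(-86)) = -4 + (-827 + 86) = -4 - 741 = -745)
(v - 204) - 360 = (-745 - 204) - 360 = -949 - 360 = -1309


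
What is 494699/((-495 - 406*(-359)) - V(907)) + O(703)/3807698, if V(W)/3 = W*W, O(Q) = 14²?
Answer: -941604573027/4422047226112 ≈ -0.21293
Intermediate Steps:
O(Q) = 196
V(W) = 3*W² (V(W) = 3*(W*W) = 3*W²)
494699/((-495 - 406*(-359)) - V(907)) + O(703)/3807698 = 494699/((-495 - 406*(-359)) - 3*907²) + 196/3807698 = 494699/((-495 + 145754) - 3*822649) + 196*(1/3807698) = 494699/(145259 - 1*2467947) + 98/1903849 = 494699/(145259 - 2467947) + 98/1903849 = 494699/(-2322688) + 98/1903849 = 494699*(-1/2322688) + 98/1903849 = -494699/2322688 + 98/1903849 = -941604573027/4422047226112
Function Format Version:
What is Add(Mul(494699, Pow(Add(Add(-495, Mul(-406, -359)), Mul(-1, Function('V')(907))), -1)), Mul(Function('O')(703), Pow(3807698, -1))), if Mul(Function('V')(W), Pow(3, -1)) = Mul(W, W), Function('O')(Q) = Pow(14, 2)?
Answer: Rational(-941604573027, 4422047226112) ≈ -0.21293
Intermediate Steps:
Function('O')(Q) = 196
Function('V')(W) = Mul(3, Pow(W, 2)) (Function('V')(W) = Mul(3, Mul(W, W)) = Mul(3, Pow(W, 2)))
Add(Mul(494699, Pow(Add(Add(-495, Mul(-406, -359)), Mul(-1, Function('V')(907))), -1)), Mul(Function('O')(703), Pow(3807698, -1))) = Add(Mul(494699, Pow(Add(Add(-495, Mul(-406, -359)), Mul(-1, Mul(3, Pow(907, 2)))), -1)), Mul(196, Pow(3807698, -1))) = Add(Mul(494699, Pow(Add(Add(-495, 145754), Mul(-1, Mul(3, 822649))), -1)), Mul(196, Rational(1, 3807698))) = Add(Mul(494699, Pow(Add(145259, Mul(-1, 2467947)), -1)), Rational(98, 1903849)) = Add(Mul(494699, Pow(Add(145259, -2467947), -1)), Rational(98, 1903849)) = Add(Mul(494699, Pow(-2322688, -1)), Rational(98, 1903849)) = Add(Mul(494699, Rational(-1, 2322688)), Rational(98, 1903849)) = Add(Rational(-494699, 2322688), Rational(98, 1903849)) = Rational(-941604573027, 4422047226112)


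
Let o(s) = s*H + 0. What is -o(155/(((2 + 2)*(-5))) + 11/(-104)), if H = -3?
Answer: -2451/104 ≈ -23.567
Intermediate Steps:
o(s) = -3*s (o(s) = s*(-3) + 0 = -3*s + 0 = -3*s)
-o(155/(((2 + 2)*(-5))) + 11/(-104)) = -(-3)*(155/(((2 + 2)*(-5))) + 11/(-104)) = -(-3)*(155/((4*(-5))) + 11*(-1/104)) = -(-3)*(155/(-20) - 11/104) = -(-3)*(155*(-1/20) - 11/104) = -(-3)*(-31/4 - 11/104) = -(-3)*(-817)/104 = -1*2451/104 = -2451/104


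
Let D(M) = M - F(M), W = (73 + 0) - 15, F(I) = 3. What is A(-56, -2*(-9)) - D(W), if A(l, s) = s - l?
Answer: 19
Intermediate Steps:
W = 58 (W = 73 - 15 = 58)
D(M) = -3 + M (D(M) = M - 1*3 = M - 3 = -3 + M)
A(-56, -2*(-9)) - D(W) = (-2*(-9) - 1*(-56)) - (-3 + 58) = (18 + 56) - 1*55 = 74 - 55 = 19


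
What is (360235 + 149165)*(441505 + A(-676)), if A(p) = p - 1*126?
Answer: 224494108200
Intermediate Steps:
A(p) = -126 + p (A(p) = p - 126 = -126 + p)
(360235 + 149165)*(441505 + A(-676)) = (360235 + 149165)*(441505 + (-126 - 676)) = 509400*(441505 - 802) = 509400*440703 = 224494108200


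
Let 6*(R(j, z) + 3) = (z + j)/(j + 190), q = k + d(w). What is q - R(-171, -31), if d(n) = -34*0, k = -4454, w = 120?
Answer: -253606/57 ≈ -4449.2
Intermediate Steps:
d(n) = 0
q = -4454 (q = -4454 + 0 = -4454)
R(j, z) = -3 + (j + z)/(6*(190 + j)) (R(j, z) = -3 + ((z + j)/(j + 190))/6 = -3 + ((j + z)/(190 + j))/6 = -3 + (j + z)/(6*(190 + j)))
q - R(-171, -31) = -4454 - (-3420 - 31 - 17*(-171))/(6*(190 - 171)) = -4454 - (-3420 - 31 + 2907)/(6*19) = -4454 - (-544)/(6*19) = -4454 - 1*(-272/57) = -4454 + 272/57 = -253606/57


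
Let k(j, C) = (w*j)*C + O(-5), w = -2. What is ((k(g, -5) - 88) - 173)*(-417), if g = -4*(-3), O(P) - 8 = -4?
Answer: 57129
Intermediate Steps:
O(P) = 4 (O(P) = 8 - 4 = 4)
g = 12
k(j, C) = 4 - 2*C*j (k(j, C) = (-2*j)*C + 4 = -2*C*j + 4 = 4 - 2*C*j)
((k(g, -5) - 88) - 173)*(-417) = (((4 - 2*(-5)*12) - 88) - 173)*(-417) = (((4 + 120) - 88) - 173)*(-417) = ((124 - 88) - 173)*(-417) = (36 - 173)*(-417) = -137*(-417) = 57129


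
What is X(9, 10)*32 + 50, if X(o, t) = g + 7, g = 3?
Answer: 370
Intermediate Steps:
X(o, t) = 10 (X(o, t) = 3 + 7 = 10)
X(9, 10)*32 + 50 = 10*32 + 50 = 320 + 50 = 370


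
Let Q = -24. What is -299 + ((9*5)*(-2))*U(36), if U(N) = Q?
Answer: 1861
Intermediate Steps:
U(N) = -24
-299 + ((9*5)*(-2))*U(36) = -299 + ((9*5)*(-2))*(-24) = -299 + (45*(-2))*(-24) = -299 - 90*(-24) = -299 + 2160 = 1861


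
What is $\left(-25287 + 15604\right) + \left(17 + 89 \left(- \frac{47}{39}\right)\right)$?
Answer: $- \frac{381157}{39} \approx -9773.3$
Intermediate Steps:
$\left(-25287 + 15604\right) + \left(17 + 89 \left(- \frac{47}{39}\right)\right) = -9683 + \left(17 + 89 \left(\left(-47\right) \frac{1}{39}\right)\right) = -9683 + \left(17 + 89 \left(- \frac{47}{39}\right)\right) = -9683 + \left(17 - \frac{4183}{39}\right) = -9683 - \frac{3520}{39} = - \frac{381157}{39}$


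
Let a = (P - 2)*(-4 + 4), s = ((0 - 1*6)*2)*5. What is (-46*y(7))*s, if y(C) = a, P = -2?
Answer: 0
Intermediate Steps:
s = -60 (s = ((0 - 6)*2)*5 = -6*2*5 = -12*5 = -60)
a = 0 (a = (-2 - 2)*(-4 + 4) = -4*0 = 0)
y(C) = 0
(-46*y(7))*s = -46*0*(-60) = 0*(-60) = 0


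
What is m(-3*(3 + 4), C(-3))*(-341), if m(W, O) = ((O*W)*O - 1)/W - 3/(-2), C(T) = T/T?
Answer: -36487/42 ≈ -868.74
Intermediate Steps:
C(T) = 1
m(W, O) = 3/2 + (-1 + W*O²)/W (m(W, O) = (W*O² - 1)/W - 3*(-½) = (-1 + W*O²)/W + 3/2 = 3/2 + (-1 + W*O²)/W)
m(-3*(3 + 4), C(-3))*(-341) = (3/2 + 1² - 1/((-3*(3 + 4))))*(-341) = (3/2 + 1 - 1/((-3*7)))*(-341) = (3/2 + 1 - 1/(-21))*(-341) = (3/2 + 1 - 1*(-1/21))*(-341) = (3/2 + 1 + 1/21)*(-341) = (107/42)*(-341) = -36487/42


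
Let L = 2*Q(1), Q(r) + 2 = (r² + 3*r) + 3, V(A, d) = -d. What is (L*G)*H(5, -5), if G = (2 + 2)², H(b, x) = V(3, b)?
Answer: -800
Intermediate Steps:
H(b, x) = -b
Q(r) = 1 + r² + 3*r (Q(r) = -2 + ((r² + 3*r) + 3) = -2 + (3 + r² + 3*r) = 1 + r² + 3*r)
L = 10 (L = 2*(1 + 1² + 3*1) = 2*(1 + 1 + 3) = 2*5 = 10)
G = 16 (G = 4² = 16)
(L*G)*H(5, -5) = (10*16)*(-1*5) = 160*(-5) = -800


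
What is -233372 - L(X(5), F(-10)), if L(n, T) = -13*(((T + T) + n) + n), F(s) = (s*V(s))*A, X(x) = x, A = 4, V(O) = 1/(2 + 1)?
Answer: -700766/3 ≈ -2.3359e+5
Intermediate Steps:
V(O) = 1/3
F(s) = 4*s/3 (F(s) = (s*(1/3))*4 = (s/3)*4 = 4*s/3)
L(n, T) = -26*T - 26*n (L(n, T) = -13*((2*T + n) + n) = -13*((n + 2*T) + n) = -13*(2*T + 2*n) = -26*T - 26*n)
-233372 - L(X(5), F(-10)) = -233372 - (-104*(-10)/3 - 26*5) = -233372 - (-26*(-40/3) - 130) = -233372 - (1040/3 - 130) = -233372 - 1*650/3 = -233372 - 650/3 = -700766/3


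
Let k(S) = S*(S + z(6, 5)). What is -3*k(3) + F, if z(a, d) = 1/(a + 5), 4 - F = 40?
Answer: -702/11 ≈ -63.818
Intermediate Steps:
F = -36 (F = 4 - 1*40 = 4 - 40 = -36)
z(a, d) = 1/(5 + a)
k(S) = S*(1/11 + S) (k(S) = S*(S + 1/(5 + 6)) = S*(S + 1/11) = S*(1/11 + S))
-3*k(3) + F = -9*(1/11 + 3) - 36 = -9*34/11 - 36 = -3*102/11 - 36 = -306/11 - 36 = -702/11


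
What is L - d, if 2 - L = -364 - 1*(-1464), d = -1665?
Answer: 567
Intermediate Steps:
L = -1098 (L = 2 - (-364 - 1*(-1464)) = 2 - (-364 + 1464) = 2 - 1*1100 = 2 - 1100 = -1098)
L - d = -1098 - 1*(-1665) = -1098 + 1665 = 567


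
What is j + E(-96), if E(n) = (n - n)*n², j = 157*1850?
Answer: 290450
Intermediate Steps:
j = 290450
E(n) = 0 (E(n) = 0*n² = 0)
j + E(-96) = 290450 + 0 = 290450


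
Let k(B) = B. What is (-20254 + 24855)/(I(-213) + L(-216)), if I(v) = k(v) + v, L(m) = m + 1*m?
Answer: -4601/858 ≈ -5.3625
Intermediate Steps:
L(m) = 2*m (L(m) = m + m = 2*m)
I(v) = 2*v (I(v) = v + v = 2*v)
(-20254 + 24855)/(I(-213) + L(-216)) = (-20254 + 24855)/(2*(-213) + 2*(-216)) = 4601/(-426 - 432) = 4601/(-858) = 4601*(-1/858) = -4601/858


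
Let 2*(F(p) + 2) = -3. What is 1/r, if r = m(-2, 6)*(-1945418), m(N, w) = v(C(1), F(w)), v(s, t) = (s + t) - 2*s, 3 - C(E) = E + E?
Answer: 1/8754381 ≈ 1.1423e-7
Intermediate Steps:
F(p) = -7/2 (F(p) = -2 + (½)*(-3) = -2 - 3/2 = -7/2)
C(E) = 3 - 2*E (C(E) = 3 - (E + E) = 3 - 2*E)
v(s, t) = t - s
m(N, w) = -9/2 (m(N, w) = -7/2 - (3 - 2*1) = -7/2 - (3 - 2) = -7/2 - 1*1 = -7/2 - 1 = -9/2)
r = 8754381 (r = -9/2*(-1945418) = 8754381)
1/r = 1/8754381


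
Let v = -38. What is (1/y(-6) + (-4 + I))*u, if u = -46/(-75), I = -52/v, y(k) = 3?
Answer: -6026/4275 ≈ -1.4096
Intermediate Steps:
I = 26/19 (I = -52/(-38) = -52*(-1/38) = 26/19 ≈ 1.3684)
u = 46/75 (u = -46*(-1/75) = 46/75 ≈ 0.61333)
(1/y(-6) + (-4 + I))*u = (1/3 + (-4 + 26/19))*(46/75) = (⅓ - 50/19)*(46/75) = -131/57*46/75 = -6026/4275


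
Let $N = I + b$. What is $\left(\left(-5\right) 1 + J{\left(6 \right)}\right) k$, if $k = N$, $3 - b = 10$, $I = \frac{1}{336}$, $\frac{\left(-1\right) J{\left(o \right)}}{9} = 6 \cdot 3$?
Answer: $\frac{392617}{336} \approx 1168.5$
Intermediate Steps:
$J{\left(o \right)} = -162$ ($J{\left(o \right)} = - 9 \cdot 6 \cdot 3 = \left(-9\right) 18 = -162$)
$I = \frac{1}{336} \approx 0.0029762$
$b = -7$ ($b = 3 - 10 = -7$)
$N = - \frac{2351}{336}$ ($N = \frac{1}{336} - 7 = - \frac{2351}{336} \approx -6.997$)
$k = - \frac{2351}{336} \approx -6.997$
$\left(\left(-5\right) 1 + J{\left(6 \right)}\right) k = \left(\left(-5\right) 1 - 162\right) \left(- \frac{2351}{336}\right) = \left(-5 - 162\right) \left(- \frac{2351}{336}\right) = \left(-167\right) \left(- \frac{2351}{336}\right) = \frac{392617}{336}$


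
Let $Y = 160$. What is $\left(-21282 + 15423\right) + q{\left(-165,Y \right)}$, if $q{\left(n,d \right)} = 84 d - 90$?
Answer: $7491$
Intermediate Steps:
$q{\left(n,d \right)} = -90 + 84 d$
$\left(-21282 + 15423\right) + q{\left(-165,Y \right)} = \left(-21282 + 15423\right) + \left(-90 + 84 \cdot 160\right) = -5859 + \left(-90 + 13440\right) = -5859 + 13350 = 7491$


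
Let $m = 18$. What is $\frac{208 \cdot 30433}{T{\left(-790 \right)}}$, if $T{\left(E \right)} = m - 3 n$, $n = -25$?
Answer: $\frac{6330064}{93} \approx 68065.0$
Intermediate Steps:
$T{\left(E \right)} = 93$ ($T{\left(E \right)} = 18 - -75 = 18 + 75 = 93$)
$\frac{208 \cdot 30433}{T{\left(-790 \right)}} = \frac{208 \cdot 30433}{93} = 6330064 \cdot \frac{1}{93} = \frac{6330064}{93}$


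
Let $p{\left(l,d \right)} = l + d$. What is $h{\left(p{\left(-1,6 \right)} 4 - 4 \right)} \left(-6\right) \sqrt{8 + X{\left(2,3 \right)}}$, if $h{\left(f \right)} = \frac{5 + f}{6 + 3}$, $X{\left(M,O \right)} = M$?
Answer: $- 14 \sqrt{10} \approx -44.272$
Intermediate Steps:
$p{\left(l,d \right)} = d + l$
$h{\left(f \right)} = \frac{5}{9} + \frac{f}{9}$ ($h{\left(f \right)} = \frac{5 + f}{9} = \left(5 + f\right) \frac{1}{9} = \frac{5}{9} + \frac{f}{9}$)
$h{\left(p{\left(-1,6 \right)} 4 - 4 \right)} \left(-6\right) \sqrt{8 + X{\left(2,3 \right)}} = \left(\frac{5}{9} + \frac{\left(6 - 1\right) 4 - 4}{9}\right) \left(-6\right) \sqrt{8 + 2} = \left(\frac{5}{9} + \frac{5 \cdot 4 - 4}{9}\right) \left(-6\right) \sqrt{10} = \left(\frac{5}{9} + \frac{20 - 4}{9}\right) \left(-6\right) \sqrt{10} = \left(\frac{5}{9} + \frac{1}{9} \cdot 16\right) \left(-6\right) \sqrt{10} = \left(\frac{5}{9} + \frac{16}{9}\right) \left(-6\right) \sqrt{10} = \frac{7}{3} \left(-6\right) \sqrt{10} = - 14 \sqrt{10}$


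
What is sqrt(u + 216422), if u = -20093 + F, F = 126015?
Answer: 66*sqrt(74) ≈ 567.75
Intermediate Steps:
u = 105922 (u = -20093 + 126015 = 105922)
sqrt(u + 216422) = sqrt(105922 + 216422) = sqrt(322344) = 66*sqrt(74)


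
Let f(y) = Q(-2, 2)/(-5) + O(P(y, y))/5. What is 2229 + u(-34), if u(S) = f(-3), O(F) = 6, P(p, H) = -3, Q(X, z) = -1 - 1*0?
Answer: 11152/5 ≈ 2230.4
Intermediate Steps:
Q(X, z) = -1 (Q(X, z) = -1 + 0 = -1)
f(y) = 7/5 (f(y) = -1/(-5) + 6/5 = -1*(-⅕) + 6*(⅕) = ⅕ + 6/5 = 7/5)
u(S) = 7/5
2229 + u(-34) = 2229 + 7/5 = 11152/5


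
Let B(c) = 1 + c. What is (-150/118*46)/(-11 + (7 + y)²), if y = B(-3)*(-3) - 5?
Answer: -3450/3127 ≈ -1.1033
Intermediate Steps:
y = 1 (y = (1 - 3)*(-3) - 5 = -2*(-3) - 5 = 6 - 5 = 1)
(-150/118*46)/(-11 + (7 + y)²) = (-150/118*46)/(-11 + (7 + 1)²) = (-150*1/118*46)/(-11 + 8²) = (-75/59*46)/(-11 + 64) = -3450/59/53 = -3450/59*1/53 = -3450/3127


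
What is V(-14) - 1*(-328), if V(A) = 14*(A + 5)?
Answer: 202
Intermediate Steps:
V(A) = 70 + 14*A (V(A) = 14*(5 + A) = 70 + 14*A)
V(-14) - 1*(-328) = (70 + 14*(-14)) - 1*(-328) = (70 - 196) + 328 = -126 + 328 = 202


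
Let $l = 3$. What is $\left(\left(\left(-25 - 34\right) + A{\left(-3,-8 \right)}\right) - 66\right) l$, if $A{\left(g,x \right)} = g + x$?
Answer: $-408$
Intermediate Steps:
$\left(\left(\left(-25 - 34\right) + A{\left(-3,-8 \right)}\right) - 66\right) l = \left(\left(\left(-25 - 34\right) - 11\right) - 66\right) 3 = \left(\left(-59 - 11\right) - 66\right) 3 = \left(-70 - 66\right) 3 = \left(-136\right) 3 = -408$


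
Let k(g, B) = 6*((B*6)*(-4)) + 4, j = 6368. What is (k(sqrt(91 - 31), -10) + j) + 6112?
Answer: 13924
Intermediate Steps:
k(g, B) = 4 - 144*B (k(g, B) = 6*((6*B)*(-4)) + 4 = 6*(-24*B) + 4 = -144*B + 4 = 4 - 144*B)
(k(sqrt(91 - 31), -10) + j) + 6112 = ((4 - 144*(-10)) + 6368) + 6112 = ((4 + 1440) + 6368) + 6112 = (1444 + 6368) + 6112 = 7812 + 6112 = 13924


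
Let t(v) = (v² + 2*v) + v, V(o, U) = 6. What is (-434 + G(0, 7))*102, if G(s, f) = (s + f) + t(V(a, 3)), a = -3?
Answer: -38046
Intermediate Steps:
t(v) = v² + 3*v
G(s, f) = 54 + f + s (G(s, f) = (s + f) + 6*(3 + 6) = (f + s) + 6*9 = (f + s) + 54 = 54 + f + s)
(-434 + G(0, 7))*102 = (-434 + (54 + 7 + 0))*102 = (-434 + 61)*102 = -373*102 = -38046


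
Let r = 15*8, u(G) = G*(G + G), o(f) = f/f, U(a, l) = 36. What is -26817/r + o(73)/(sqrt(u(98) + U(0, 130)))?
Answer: -8939/40 + sqrt(4811)/9622 ≈ -223.47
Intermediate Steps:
o(f) = 1
u(G) = 2*G**2 (u(G) = G*(2*G) = 2*G**2)
r = 120
-26817/r + o(73)/(sqrt(u(98) + U(0, 130))) = -26817/120 + 1/sqrt(2*98**2 + 36) = -26817*1/120 + 1/sqrt(2*9604 + 36) = -8939/40 + 1/sqrt(19208 + 36) = -8939/40 + 1/sqrt(19244) = -8939/40 + 1/(2*sqrt(4811)) = -8939/40 + 1*(sqrt(4811)/9622) = -8939/40 + sqrt(4811)/9622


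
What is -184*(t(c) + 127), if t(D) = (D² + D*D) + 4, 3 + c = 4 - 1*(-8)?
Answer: -53912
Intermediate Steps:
c = 9 (c = -3 + (4 - 1*(-8)) = -3 + (4 + 8) = -3 + 12 = 9)
t(D) = 4 + 2*D² (t(D) = (D² + D²) + 4 = 2*D² + 4 = 4 + 2*D²)
-184*(t(c) + 127) = -184*((4 + 2*9²) + 127) = -184*((4 + 2*81) + 127) = -184*((4 + 162) + 127) = -184*(166 + 127) = -184*293 = -53912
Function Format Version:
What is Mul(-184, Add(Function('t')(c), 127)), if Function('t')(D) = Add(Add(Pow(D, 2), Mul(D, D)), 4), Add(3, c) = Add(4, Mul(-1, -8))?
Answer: -53912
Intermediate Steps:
c = 9 (c = Add(-3, Add(4, Mul(-1, -8))) = Add(-3, Add(4, 8)) = Add(-3, 12) = 9)
Function('t')(D) = Add(4, Mul(2, Pow(D, 2))) (Function('t')(D) = Add(Add(Pow(D, 2), Pow(D, 2)), 4) = Add(Mul(2, Pow(D, 2)), 4) = Add(4, Mul(2, Pow(D, 2))))
Mul(-184, Add(Function('t')(c), 127)) = Mul(-184, Add(Add(4, Mul(2, Pow(9, 2))), 127)) = Mul(-184, Add(Add(4, Mul(2, 81)), 127)) = Mul(-184, Add(Add(4, 162), 127)) = Mul(-184, Add(166, 127)) = Mul(-184, 293) = -53912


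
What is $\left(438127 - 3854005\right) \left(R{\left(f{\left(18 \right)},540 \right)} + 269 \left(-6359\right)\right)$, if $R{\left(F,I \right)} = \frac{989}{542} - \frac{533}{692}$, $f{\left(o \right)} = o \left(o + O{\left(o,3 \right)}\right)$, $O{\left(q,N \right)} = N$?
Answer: $\frac{547883949977083719}{93766} \approx 5.8431 \cdot 10^{12}$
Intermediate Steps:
$f{\left(o \right)} = o \left(3 + o\right)$ ($f{\left(o \right)} = o \left(o + 3\right) = o \left(3 + o\right)$)
$R{\left(F,I \right)} = \frac{197751}{187532}$ ($R{\left(F,I \right)} = 989 \cdot \frac{1}{542} - \frac{533}{692} = \frac{989}{542} - \frac{533}{692} = \frac{197751}{187532}$)
$\left(438127 - 3854005\right) \left(R{\left(f{\left(18 \right)},540 \right)} + 269 \left(-6359\right)\right) = \left(438127 - 3854005\right) \left(\frac{197751}{187532} + 269 \left(-6359\right)\right) = - 3415878 \left(\frac{197751}{187532} - 1710571\right) = \left(-3415878\right) \left(- \frac{320786603021}{187532}\right) = \frac{547883949977083719}{93766}$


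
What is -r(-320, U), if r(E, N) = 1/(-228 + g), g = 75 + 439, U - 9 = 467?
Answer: -1/286 ≈ -0.0034965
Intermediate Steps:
U = 476 (U = 9 + 467 = 476)
g = 514
r(E, N) = 1/286 (r(E, N) = 1/(-228 + 514) = 1/286)
-r(-320, U) = -1*1/286 = -1/286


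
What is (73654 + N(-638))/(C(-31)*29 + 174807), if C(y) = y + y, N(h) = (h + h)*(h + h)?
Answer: 1701830/173009 ≈ 9.8367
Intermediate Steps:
N(h) = 4*h² (N(h) = (2*h)*(2*h) = 4*h²)
C(y) = 2*y
(73654 + N(-638))/(C(-31)*29 + 174807) = (73654 + 4*(-638)²)/((2*(-31))*29 + 174807) = (73654 + 4*407044)/(-62*29 + 174807) = (73654 + 1628176)/(-1798 + 174807) = 1701830/173009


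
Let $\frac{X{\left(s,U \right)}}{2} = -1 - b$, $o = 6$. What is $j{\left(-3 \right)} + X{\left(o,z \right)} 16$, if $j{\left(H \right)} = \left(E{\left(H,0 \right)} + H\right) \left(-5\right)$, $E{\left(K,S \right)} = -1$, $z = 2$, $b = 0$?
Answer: $-12$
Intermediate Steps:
$X{\left(s,U \right)} = -2$ ($X{\left(s,U \right)} = 2 \left(-1 - 0\right) = 2 \left(-1 + 0\right) = 2 \left(-1\right) = -2$)
$j{\left(H \right)} = 5 - 5 H$ ($j{\left(H \right)} = \left(-1 + H\right) \left(-5\right) = 5 - 5 H$)
$j{\left(-3 \right)} + X{\left(o,z \right)} 16 = \left(5 - -15\right) - 32 = \left(5 + 15\right) - 32 = 20 - 32 = -12$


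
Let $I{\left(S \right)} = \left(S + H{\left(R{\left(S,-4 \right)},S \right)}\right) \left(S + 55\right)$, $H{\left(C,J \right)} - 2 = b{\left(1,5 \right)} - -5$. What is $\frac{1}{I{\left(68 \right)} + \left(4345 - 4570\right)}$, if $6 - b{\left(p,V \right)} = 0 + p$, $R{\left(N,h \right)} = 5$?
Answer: $\frac{1}{9615} \approx 0.000104$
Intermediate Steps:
$b{\left(p,V \right)} = 6 - p$ ($b{\left(p,V \right)} = 6 - \left(0 + p\right) = 6 - p$)
$H{\left(C,J \right)} = 12$ ($H{\left(C,J \right)} = 2 + \left(\left(6 - 1\right) - -5\right) = 2 + \left(\left(6 - 1\right) + 5\right) = 2 + \left(5 + 5\right) = 2 + 10 = 12$)
$I{\left(S \right)} = \left(12 + S\right) \left(55 + S\right)$ ($I{\left(S \right)} = \left(S + 12\right) \left(S + 55\right) = \left(12 + S\right) \left(55 + S\right)$)
$\frac{1}{I{\left(68 \right)} + \left(4345 - 4570\right)} = \frac{1}{\left(660 + 68^{2} + 67 \cdot 68\right) + \left(4345 - 4570\right)} = \frac{1}{\left(660 + 4624 + 4556\right) + \left(4345 - 4570\right)} = \frac{1}{9840 - 225} = \frac{1}{9615}$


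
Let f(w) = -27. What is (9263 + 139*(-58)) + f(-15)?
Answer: 1174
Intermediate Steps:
(9263 + 139*(-58)) + f(-15) = (9263 + 139*(-58)) - 27 = (9263 - 8062) - 27 = 1201 - 27 = 1174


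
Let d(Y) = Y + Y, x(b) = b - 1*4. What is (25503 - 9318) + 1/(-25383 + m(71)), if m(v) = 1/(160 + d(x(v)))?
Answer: 120782196891/7462601 ≈ 16185.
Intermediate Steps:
x(b) = -4 + b (x(b) = b - 4 = -4 + b)
d(Y) = 2*Y
m(v) = 1/(152 + 2*v) (m(v) = 1/(160 + 2*(-4 + v)) = 1/(160 + (-8 + 2*v)) = 1/(152 + 2*v))
(25503 - 9318) + 1/(-25383 + m(71)) = (25503 - 9318) + 1/(-25383 + 1/(2*(76 + 71))) = 16185 + 1/(-25383 + (½)/147) = 16185 + 1/(-25383 + (½)*(1/147)) = 16185 + 1/(-25383 + 1/294) = 16185 + 1/(-7462601/294) = 16185 - 294/7462601 = 120782196891/7462601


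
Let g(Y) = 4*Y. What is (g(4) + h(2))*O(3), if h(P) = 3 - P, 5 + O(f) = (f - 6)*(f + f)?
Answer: -391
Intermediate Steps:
O(f) = -5 + 2*f*(-6 + f) (O(f) = -5 + (f - 6)*(f + f) = -5 + (-6 + f)*(2*f) = -5 + 2*f*(-6 + f))
(g(4) + h(2))*O(3) = (4*4 + (3 - 1*2))*(-5 - 12*3 + 2*3**2) = (16 + (3 - 2))*(-5 - 36 + 2*9) = (16 + 1)*(-5 - 36 + 18) = 17*(-23) = -391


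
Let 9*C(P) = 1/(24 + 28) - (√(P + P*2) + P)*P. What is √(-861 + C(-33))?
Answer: √(-5974475 + 66924*I*√11)/78 ≈ 0.58201 + 31.342*I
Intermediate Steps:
C(P) = 1/468 - P*(P + √3*√P)/9 (C(P) = (1/(24 + 28) - (√(P + P*2) + P)*P)/9 = (1/52 - (√(P + 2*P) + P)*P)/9 = (1/52 - (√(3*P) + P)*P)/9 = (1/52 - (√3*√P + P)*P)/9 = (1/52 - (P + √3*√P)*P)/9 = (1/52 - P*(P + √3*√P))/9 = 1/468 - P*(P + √3*√P)/9)
√(-861 + C(-33)) = √(-861 + (1/468 - ⅑*(-33)² - √3*(-33)^(3/2)/9)) = √(-861 + (1/468 - ⅑*1089 - √3*(-33*I*√33)/9)) = √(-861 + (1/468 - 121 + 11*I*√11)) = √(-861 + (-56627/468 + 11*I*√11)) = √(-459575/468 + 11*I*√11)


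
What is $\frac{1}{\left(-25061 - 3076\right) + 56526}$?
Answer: $\frac{1}{28389} \approx 3.5225 \cdot 10^{-5}$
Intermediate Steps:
$\frac{1}{\left(-25061 - 3076\right) + 56526} = \frac{1}{-28137 + 56526} = \frac{1}{28389}$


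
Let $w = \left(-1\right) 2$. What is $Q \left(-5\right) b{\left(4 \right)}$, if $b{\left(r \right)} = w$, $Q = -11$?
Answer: $-110$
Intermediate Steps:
$w = -2$
$b{\left(r \right)} = -2$
$Q \left(-5\right) b{\left(4 \right)} = \left(-11\right) \left(-5\right) \left(-2\right) = 55 \left(-2\right) = -110$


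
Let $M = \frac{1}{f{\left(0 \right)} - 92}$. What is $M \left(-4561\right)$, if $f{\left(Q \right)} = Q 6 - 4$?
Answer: $\frac{4561}{96} \approx 47.51$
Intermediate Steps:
$f{\left(Q \right)} = -4 + 6 Q$ ($f{\left(Q \right)} = 6 Q - 4 = -4 + 6 Q$)
$M = - \frac{1}{96}$ ($M = \frac{1}{\left(-4 + 6 \cdot 0\right) - 92} = \frac{1}{\left(-4 + 0\right) - 92} = \frac{1}{-4 - 92} = \frac{1}{-96} = - \frac{1}{96} \approx -0.010417$)
$M \left(-4561\right) = \left(- \frac{1}{96}\right) \left(-4561\right) = \frac{4561}{96}$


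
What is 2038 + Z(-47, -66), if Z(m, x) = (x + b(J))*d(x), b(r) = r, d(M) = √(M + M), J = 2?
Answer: 2038 - 128*I*√33 ≈ 2038.0 - 735.3*I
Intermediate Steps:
d(M) = √2*√M (d(M) = √(2*M) = √2*√M)
Z(m, x) = √2*√x*(2 + x) (Z(m, x) = (x + 2)*(√2*√x) = (2 + x)*(√2*√x) = √2*√x*(2 + x))
2038 + Z(-47, -66) = 2038 + √2*√(-66)*(2 - 66) = 2038 + √2*(I*√66)*(-64) = 2038 - 128*I*√33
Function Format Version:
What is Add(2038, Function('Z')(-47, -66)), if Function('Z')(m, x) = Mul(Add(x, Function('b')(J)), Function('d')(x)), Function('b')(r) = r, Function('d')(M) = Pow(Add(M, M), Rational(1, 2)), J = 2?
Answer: Add(2038, Mul(-128, I, Pow(33, Rational(1, 2)))) ≈ Add(2038.0, Mul(-735.30, I))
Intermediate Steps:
Function('d')(M) = Mul(Pow(2, Rational(1, 2)), Pow(M, Rational(1, 2))) (Function('d')(M) = Pow(Mul(2, M), Rational(1, 2)) = Mul(Pow(2, Rational(1, 2)), Pow(M, Rational(1, 2))))
Function('Z')(m, x) = Mul(Pow(2, Rational(1, 2)), Pow(x, Rational(1, 2)), Add(2, x)) (Function('Z')(m, x) = Mul(Add(x, 2), Mul(Pow(2, Rational(1, 2)), Pow(x, Rational(1, 2)))) = Mul(Add(2, x), Mul(Pow(2, Rational(1, 2)), Pow(x, Rational(1, 2)))) = Mul(Pow(2, Rational(1, 2)), Pow(x, Rational(1, 2)), Add(2, x)))
Add(2038, Function('Z')(-47, -66)) = Add(2038, Mul(Pow(2, Rational(1, 2)), Pow(-66, Rational(1, 2)), Add(2, -66))) = Add(2038, Mul(Pow(2, Rational(1, 2)), Mul(I, Pow(66, Rational(1, 2))), -64)) = Add(2038, Mul(-128, I, Pow(33, Rational(1, 2))))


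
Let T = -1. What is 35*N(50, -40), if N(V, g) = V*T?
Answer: -1750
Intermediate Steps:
N(V, g) = -V (N(V, g) = V*(-1) = -V)
35*N(50, -40) = 35*(-1*50) = 35*(-50) = -1750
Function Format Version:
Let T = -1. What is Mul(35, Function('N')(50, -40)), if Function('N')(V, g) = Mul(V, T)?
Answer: -1750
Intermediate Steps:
Function('N')(V, g) = Mul(-1, V) (Function('N')(V, g) = Mul(V, -1) = Mul(-1, V))
Mul(35, Function('N')(50, -40)) = Mul(35, Mul(-1, 50)) = Mul(35, -50) = -1750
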